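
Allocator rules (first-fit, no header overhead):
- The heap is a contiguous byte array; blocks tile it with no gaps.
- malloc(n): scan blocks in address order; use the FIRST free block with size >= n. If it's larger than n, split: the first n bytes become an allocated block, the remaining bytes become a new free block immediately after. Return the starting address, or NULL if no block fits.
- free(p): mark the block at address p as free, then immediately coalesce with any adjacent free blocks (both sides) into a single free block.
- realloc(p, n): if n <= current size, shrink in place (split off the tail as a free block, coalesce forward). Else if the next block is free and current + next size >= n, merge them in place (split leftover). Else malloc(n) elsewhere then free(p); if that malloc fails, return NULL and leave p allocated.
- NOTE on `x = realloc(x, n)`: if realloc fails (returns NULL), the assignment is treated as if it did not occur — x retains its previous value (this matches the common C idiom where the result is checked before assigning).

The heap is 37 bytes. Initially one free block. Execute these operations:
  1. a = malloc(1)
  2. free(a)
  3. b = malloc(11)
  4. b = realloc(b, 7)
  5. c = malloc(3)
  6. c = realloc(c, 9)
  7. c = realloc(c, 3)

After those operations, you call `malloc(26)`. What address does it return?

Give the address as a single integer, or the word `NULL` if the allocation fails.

Answer: 10

Derivation:
Op 1: a = malloc(1) -> a = 0; heap: [0-0 ALLOC][1-36 FREE]
Op 2: free(a) -> (freed a); heap: [0-36 FREE]
Op 3: b = malloc(11) -> b = 0; heap: [0-10 ALLOC][11-36 FREE]
Op 4: b = realloc(b, 7) -> b = 0; heap: [0-6 ALLOC][7-36 FREE]
Op 5: c = malloc(3) -> c = 7; heap: [0-6 ALLOC][7-9 ALLOC][10-36 FREE]
Op 6: c = realloc(c, 9) -> c = 7; heap: [0-6 ALLOC][7-15 ALLOC][16-36 FREE]
Op 7: c = realloc(c, 3) -> c = 7; heap: [0-6 ALLOC][7-9 ALLOC][10-36 FREE]
malloc(26): first-fit scan over [0-6 ALLOC][7-9 ALLOC][10-36 FREE] -> 10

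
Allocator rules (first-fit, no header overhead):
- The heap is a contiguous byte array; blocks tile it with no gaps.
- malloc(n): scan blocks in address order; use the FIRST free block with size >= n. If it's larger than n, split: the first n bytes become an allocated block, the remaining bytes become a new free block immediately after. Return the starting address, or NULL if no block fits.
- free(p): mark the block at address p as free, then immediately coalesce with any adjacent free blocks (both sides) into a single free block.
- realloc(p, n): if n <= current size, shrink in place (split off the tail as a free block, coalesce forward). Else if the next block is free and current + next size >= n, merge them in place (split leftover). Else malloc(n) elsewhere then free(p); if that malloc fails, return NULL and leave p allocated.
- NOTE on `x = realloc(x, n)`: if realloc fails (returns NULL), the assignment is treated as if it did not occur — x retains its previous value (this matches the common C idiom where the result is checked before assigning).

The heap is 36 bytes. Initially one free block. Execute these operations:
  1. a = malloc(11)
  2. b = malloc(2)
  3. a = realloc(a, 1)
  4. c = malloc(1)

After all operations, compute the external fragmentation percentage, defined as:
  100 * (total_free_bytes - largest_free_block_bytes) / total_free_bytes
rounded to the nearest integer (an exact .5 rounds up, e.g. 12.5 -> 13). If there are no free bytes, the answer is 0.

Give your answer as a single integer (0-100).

Op 1: a = malloc(11) -> a = 0; heap: [0-10 ALLOC][11-35 FREE]
Op 2: b = malloc(2) -> b = 11; heap: [0-10 ALLOC][11-12 ALLOC][13-35 FREE]
Op 3: a = realloc(a, 1) -> a = 0; heap: [0-0 ALLOC][1-10 FREE][11-12 ALLOC][13-35 FREE]
Op 4: c = malloc(1) -> c = 1; heap: [0-0 ALLOC][1-1 ALLOC][2-10 FREE][11-12 ALLOC][13-35 FREE]
Free blocks: [9 23] total_free=32 largest=23 -> 100*(32-23)/32 = 900/32 = 28.125 -> rounds to 28

Answer: 28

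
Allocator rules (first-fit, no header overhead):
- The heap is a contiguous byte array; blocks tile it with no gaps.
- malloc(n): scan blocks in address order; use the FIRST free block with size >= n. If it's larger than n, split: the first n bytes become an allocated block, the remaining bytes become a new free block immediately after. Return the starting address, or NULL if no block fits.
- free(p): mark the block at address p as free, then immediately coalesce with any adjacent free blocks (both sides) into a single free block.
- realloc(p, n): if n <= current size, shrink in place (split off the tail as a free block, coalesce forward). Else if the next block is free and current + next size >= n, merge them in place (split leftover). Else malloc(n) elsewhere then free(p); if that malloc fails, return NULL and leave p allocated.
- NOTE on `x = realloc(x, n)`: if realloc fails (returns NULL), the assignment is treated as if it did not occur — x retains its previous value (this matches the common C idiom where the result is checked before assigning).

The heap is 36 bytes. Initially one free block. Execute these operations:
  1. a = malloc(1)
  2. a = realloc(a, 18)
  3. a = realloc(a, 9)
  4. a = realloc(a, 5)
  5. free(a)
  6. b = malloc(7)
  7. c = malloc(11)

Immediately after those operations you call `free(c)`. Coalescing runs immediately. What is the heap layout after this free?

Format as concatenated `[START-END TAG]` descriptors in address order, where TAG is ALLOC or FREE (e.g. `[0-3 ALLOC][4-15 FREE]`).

Op 1: a = malloc(1) -> a = 0; heap: [0-0 ALLOC][1-35 FREE]
Op 2: a = realloc(a, 18) -> a = 0; heap: [0-17 ALLOC][18-35 FREE]
Op 3: a = realloc(a, 9) -> a = 0; heap: [0-8 ALLOC][9-35 FREE]
Op 4: a = realloc(a, 5) -> a = 0; heap: [0-4 ALLOC][5-35 FREE]
Op 5: free(a) -> (freed a); heap: [0-35 FREE]
Op 6: b = malloc(7) -> b = 0; heap: [0-6 ALLOC][7-35 FREE]
Op 7: c = malloc(11) -> c = 7; heap: [0-6 ALLOC][7-17 ALLOC][18-35 FREE]
free(c): c = 7 -> block [7-17 ALLOC]; mark free, coalesce with adjacent free neighbors -> [0-6 ALLOC][7-35 FREE]

Answer: [0-6 ALLOC][7-35 FREE]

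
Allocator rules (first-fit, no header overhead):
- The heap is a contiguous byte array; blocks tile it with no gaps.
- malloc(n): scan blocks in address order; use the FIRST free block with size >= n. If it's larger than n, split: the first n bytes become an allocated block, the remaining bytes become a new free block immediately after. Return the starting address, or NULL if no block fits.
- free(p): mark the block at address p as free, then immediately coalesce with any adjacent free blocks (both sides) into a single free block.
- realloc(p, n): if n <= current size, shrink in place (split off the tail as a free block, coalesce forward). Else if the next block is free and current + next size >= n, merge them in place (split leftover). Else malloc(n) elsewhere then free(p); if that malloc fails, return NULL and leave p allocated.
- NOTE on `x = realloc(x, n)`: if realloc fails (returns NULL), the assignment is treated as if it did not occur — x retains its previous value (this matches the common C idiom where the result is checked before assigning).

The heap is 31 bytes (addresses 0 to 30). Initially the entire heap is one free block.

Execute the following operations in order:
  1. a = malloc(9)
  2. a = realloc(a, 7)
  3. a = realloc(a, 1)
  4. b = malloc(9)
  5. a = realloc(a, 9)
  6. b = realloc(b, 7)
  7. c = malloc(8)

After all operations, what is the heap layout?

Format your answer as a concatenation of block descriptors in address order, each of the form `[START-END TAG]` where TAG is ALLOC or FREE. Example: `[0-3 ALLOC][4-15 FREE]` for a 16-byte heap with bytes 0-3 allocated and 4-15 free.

Op 1: a = malloc(9) -> a = 0; heap: [0-8 ALLOC][9-30 FREE]
Op 2: a = realloc(a, 7) -> a = 0; heap: [0-6 ALLOC][7-30 FREE]
Op 3: a = realloc(a, 1) -> a = 0; heap: [0-0 ALLOC][1-30 FREE]
Op 4: b = malloc(9) -> b = 1; heap: [0-0 ALLOC][1-9 ALLOC][10-30 FREE]
Op 5: a = realloc(a, 9) -> a = 10; heap: [0-0 FREE][1-9 ALLOC][10-18 ALLOC][19-30 FREE]
Op 6: b = realloc(b, 7) -> b = 1; heap: [0-0 FREE][1-7 ALLOC][8-9 FREE][10-18 ALLOC][19-30 FREE]
Op 7: c = malloc(8) -> c = 19; heap: [0-0 FREE][1-7 ALLOC][8-9 FREE][10-18 ALLOC][19-26 ALLOC][27-30 FREE]

Answer: [0-0 FREE][1-7 ALLOC][8-9 FREE][10-18 ALLOC][19-26 ALLOC][27-30 FREE]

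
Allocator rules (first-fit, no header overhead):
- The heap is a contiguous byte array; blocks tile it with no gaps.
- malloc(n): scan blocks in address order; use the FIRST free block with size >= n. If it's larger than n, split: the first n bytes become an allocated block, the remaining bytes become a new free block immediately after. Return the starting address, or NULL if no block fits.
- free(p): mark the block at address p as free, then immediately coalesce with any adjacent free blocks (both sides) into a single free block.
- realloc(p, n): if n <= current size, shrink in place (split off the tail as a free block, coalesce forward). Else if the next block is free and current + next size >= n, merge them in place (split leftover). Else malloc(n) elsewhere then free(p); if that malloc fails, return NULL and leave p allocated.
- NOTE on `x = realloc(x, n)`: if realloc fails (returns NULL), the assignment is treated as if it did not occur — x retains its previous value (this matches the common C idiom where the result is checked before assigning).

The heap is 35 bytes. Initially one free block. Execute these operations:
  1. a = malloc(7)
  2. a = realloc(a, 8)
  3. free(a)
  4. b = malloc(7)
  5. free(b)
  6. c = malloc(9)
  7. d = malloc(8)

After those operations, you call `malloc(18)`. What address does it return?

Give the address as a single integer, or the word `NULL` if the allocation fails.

Answer: 17

Derivation:
Op 1: a = malloc(7) -> a = 0; heap: [0-6 ALLOC][7-34 FREE]
Op 2: a = realloc(a, 8) -> a = 0; heap: [0-7 ALLOC][8-34 FREE]
Op 3: free(a) -> (freed a); heap: [0-34 FREE]
Op 4: b = malloc(7) -> b = 0; heap: [0-6 ALLOC][7-34 FREE]
Op 5: free(b) -> (freed b); heap: [0-34 FREE]
Op 6: c = malloc(9) -> c = 0; heap: [0-8 ALLOC][9-34 FREE]
Op 7: d = malloc(8) -> d = 9; heap: [0-8 ALLOC][9-16 ALLOC][17-34 FREE]
malloc(18): first-fit scan over [0-8 ALLOC][9-16 ALLOC][17-34 FREE] -> 17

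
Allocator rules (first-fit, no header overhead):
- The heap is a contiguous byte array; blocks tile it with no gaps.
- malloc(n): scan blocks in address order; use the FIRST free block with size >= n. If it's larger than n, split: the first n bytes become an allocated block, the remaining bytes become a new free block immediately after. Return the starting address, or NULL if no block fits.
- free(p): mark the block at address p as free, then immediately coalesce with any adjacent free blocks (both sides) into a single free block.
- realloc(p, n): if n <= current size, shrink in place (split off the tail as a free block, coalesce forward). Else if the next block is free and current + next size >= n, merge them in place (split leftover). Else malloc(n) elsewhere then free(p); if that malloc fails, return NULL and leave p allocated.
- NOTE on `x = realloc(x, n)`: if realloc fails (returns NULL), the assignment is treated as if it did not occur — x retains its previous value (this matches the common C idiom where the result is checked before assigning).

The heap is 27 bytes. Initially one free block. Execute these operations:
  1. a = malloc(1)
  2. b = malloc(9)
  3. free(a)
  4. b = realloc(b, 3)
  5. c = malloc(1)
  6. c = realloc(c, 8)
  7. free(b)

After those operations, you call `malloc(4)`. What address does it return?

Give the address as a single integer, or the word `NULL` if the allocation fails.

Op 1: a = malloc(1) -> a = 0; heap: [0-0 ALLOC][1-26 FREE]
Op 2: b = malloc(9) -> b = 1; heap: [0-0 ALLOC][1-9 ALLOC][10-26 FREE]
Op 3: free(a) -> (freed a); heap: [0-0 FREE][1-9 ALLOC][10-26 FREE]
Op 4: b = realloc(b, 3) -> b = 1; heap: [0-0 FREE][1-3 ALLOC][4-26 FREE]
Op 5: c = malloc(1) -> c = 0; heap: [0-0 ALLOC][1-3 ALLOC][4-26 FREE]
Op 6: c = realloc(c, 8) -> c = 4; heap: [0-0 FREE][1-3 ALLOC][4-11 ALLOC][12-26 FREE]
Op 7: free(b) -> (freed b); heap: [0-3 FREE][4-11 ALLOC][12-26 FREE]
malloc(4): first-fit scan over [0-3 FREE][4-11 ALLOC][12-26 FREE] -> 0

Answer: 0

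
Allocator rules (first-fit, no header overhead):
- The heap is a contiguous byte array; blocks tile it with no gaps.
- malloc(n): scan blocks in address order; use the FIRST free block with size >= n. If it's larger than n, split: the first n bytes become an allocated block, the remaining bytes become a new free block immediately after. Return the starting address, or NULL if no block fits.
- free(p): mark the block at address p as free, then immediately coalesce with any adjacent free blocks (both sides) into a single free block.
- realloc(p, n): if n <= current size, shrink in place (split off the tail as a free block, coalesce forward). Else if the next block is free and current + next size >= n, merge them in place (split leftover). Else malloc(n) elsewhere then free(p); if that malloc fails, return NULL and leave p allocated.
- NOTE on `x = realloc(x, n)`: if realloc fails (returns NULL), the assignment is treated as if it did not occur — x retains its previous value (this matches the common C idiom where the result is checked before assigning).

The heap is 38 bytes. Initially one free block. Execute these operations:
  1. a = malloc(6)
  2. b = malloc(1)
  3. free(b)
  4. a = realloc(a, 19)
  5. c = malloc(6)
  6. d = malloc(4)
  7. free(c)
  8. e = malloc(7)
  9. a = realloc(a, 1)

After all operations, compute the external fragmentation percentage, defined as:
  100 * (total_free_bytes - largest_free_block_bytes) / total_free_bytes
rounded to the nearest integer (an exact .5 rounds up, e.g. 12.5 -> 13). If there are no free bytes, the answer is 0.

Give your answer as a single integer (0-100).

Op 1: a = malloc(6) -> a = 0; heap: [0-5 ALLOC][6-37 FREE]
Op 2: b = malloc(1) -> b = 6; heap: [0-5 ALLOC][6-6 ALLOC][7-37 FREE]
Op 3: free(b) -> (freed b); heap: [0-5 ALLOC][6-37 FREE]
Op 4: a = realloc(a, 19) -> a = 0; heap: [0-18 ALLOC][19-37 FREE]
Op 5: c = malloc(6) -> c = 19; heap: [0-18 ALLOC][19-24 ALLOC][25-37 FREE]
Op 6: d = malloc(4) -> d = 25; heap: [0-18 ALLOC][19-24 ALLOC][25-28 ALLOC][29-37 FREE]
Op 7: free(c) -> (freed c); heap: [0-18 ALLOC][19-24 FREE][25-28 ALLOC][29-37 FREE]
Op 8: e = malloc(7) -> e = 29; heap: [0-18 ALLOC][19-24 FREE][25-28 ALLOC][29-35 ALLOC][36-37 FREE]
Op 9: a = realloc(a, 1) -> a = 0; heap: [0-0 ALLOC][1-24 FREE][25-28 ALLOC][29-35 ALLOC][36-37 FREE]
Free blocks: [24 2] total_free=26 largest=24 -> 100*(26-24)/26 = 200/26 ≈ 7.692 -> rounds to 8

Answer: 8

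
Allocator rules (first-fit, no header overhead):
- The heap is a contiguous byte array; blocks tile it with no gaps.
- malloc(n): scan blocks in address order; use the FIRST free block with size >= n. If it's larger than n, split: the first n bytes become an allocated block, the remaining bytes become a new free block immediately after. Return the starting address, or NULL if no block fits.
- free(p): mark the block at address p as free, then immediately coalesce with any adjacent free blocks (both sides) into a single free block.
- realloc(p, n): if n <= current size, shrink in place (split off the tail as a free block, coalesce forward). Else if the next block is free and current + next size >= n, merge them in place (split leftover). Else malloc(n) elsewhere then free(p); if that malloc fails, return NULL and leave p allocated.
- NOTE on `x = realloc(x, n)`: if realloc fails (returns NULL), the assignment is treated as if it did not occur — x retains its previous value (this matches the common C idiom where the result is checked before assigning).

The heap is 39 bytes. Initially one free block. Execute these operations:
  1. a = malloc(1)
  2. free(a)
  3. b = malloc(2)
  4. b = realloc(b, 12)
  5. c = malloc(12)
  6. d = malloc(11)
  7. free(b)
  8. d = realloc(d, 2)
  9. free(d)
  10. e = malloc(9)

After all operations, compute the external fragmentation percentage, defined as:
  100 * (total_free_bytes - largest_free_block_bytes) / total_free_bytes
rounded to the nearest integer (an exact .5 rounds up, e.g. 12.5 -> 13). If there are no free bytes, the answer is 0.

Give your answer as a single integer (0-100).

Answer: 17

Derivation:
Op 1: a = malloc(1) -> a = 0; heap: [0-0 ALLOC][1-38 FREE]
Op 2: free(a) -> (freed a); heap: [0-38 FREE]
Op 3: b = malloc(2) -> b = 0; heap: [0-1 ALLOC][2-38 FREE]
Op 4: b = realloc(b, 12) -> b = 0; heap: [0-11 ALLOC][12-38 FREE]
Op 5: c = malloc(12) -> c = 12; heap: [0-11 ALLOC][12-23 ALLOC][24-38 FREE]
Op 6: d = malloc(11) -> d = 24; heap: [0-11 ALLOC][12-23 ALLOC][24-34 ALLOC][35-38 FREE]
Op 7: free(b) -> (freed b); heap: [0-11 FREE][12-23 ALLOC][24-34 ALLOC][35-38 FREE]
Op 8: d = realloc(d, 2) -> d = 24; heap: [0-11 FREE][12-23 ALLOC][24-25 ALLOC][26-38 FREE]
Op 9: free(d) -> (freed d); heap: [0-11 FREE][12-23 ALLOC][24-38 FREE]
Op 10: e = malloc(9) -> e = 0; heap: [0-8 ALLOC][9-11 FREE][12-23 ALLOC][24-38 FREE]
Free blocks: [3 15] total_free=18 largest=15 -> 100*(18-15)/18 = 300/18 ≈ 16.667 -> rounds to 17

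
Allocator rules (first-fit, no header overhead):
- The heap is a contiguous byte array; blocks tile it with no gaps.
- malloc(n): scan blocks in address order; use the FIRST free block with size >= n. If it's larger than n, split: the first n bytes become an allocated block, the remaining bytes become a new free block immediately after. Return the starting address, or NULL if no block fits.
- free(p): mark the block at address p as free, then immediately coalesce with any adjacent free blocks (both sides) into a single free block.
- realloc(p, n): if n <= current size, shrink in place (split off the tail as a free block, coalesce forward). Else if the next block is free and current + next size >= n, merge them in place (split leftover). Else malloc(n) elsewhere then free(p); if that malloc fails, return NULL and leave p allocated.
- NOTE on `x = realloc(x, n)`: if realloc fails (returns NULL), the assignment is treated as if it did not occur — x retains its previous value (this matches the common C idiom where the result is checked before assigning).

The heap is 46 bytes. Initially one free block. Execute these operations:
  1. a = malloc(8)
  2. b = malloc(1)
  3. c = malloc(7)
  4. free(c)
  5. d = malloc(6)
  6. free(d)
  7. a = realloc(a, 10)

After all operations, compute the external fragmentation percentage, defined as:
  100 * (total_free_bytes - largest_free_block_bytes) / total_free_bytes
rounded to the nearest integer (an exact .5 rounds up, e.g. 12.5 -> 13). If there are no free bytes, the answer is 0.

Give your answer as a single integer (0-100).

Answer: 23

Derivation:
Op 1: a = malloc(8) -> a = 0; heap: [0-7 ALLOC][8-45 FREE]
Op 2: b = malloc(1) -> b = 8; heap: [0-7 ALLOC][8-8 ALLOC][9-45 FREE]
Op 3: c = malloc(7) -> c = 9; heap: [0-7 ALLOC][8-8 ALLOC][9-15 ALLOC][16-45 FREE]
Op 4: free(c) -> (freed c); heap: [0-7 ALLOC][8-8 ALLOC][9-45 FREE]
Op 5: d = malloc(6) -> d = 9; heap: [0-7 ALLOC][8-8 ALLOC][9-14 ALLOC][15-45 FREE]
Op 6: free(d) -> (freed d); heap: [0-7 ALLOC][8-8 ALLOC][9-45 FREE]
Op 7: a = realloc(a, 10) -> a = 9; heap: [0-7 FREE][8-8 ALLOC][9-18 ALLOC][19-45 FREE]
Free blocks: [8 27] total_free=35 largest=27 -> 100*(35-27)/35 = 800/35 ≈ 22.857 -> rounds to 23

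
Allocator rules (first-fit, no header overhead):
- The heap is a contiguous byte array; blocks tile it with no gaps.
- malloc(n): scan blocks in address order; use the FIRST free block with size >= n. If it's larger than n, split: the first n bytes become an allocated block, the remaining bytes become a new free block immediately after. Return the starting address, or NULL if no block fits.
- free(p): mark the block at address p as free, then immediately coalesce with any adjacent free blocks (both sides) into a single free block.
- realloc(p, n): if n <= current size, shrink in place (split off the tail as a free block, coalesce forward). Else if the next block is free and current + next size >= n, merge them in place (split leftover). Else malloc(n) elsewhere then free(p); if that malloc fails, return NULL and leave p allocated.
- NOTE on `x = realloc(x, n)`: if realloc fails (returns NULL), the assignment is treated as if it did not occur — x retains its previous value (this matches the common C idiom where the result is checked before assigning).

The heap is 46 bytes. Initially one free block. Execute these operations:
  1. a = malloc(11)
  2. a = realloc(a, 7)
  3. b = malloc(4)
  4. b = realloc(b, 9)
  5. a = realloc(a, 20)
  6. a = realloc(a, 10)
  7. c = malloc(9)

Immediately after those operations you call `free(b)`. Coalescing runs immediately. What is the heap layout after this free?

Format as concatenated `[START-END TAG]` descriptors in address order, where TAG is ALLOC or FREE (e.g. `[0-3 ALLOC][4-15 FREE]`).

Op 1: a = malloc(11) -> a = 0; heap: [0-10 ALLOC][11-45 FREE]
Op 2: a = realloc(a, 7) -> a = 0; heap: [0-6 ALLOC][7-45 FREE]
Op 3: b = malloc(4) -> b = 7; heap: [0-6 ALLOC][7-10 ALLOC][11-45 FREE]
Op 4: b = realloc(b, 9) -> b = 7; heap: [0-6 ALLOC][7-15 ALLOC][16-45 FREE]
Op 5: a = realloc(a, 20) -> a = 16; heap: [0-6 FREE][7-15 ALLOC][16-35 ALLOC][36-45 FREE]
Op 6: a = realloc(a, 10) -> a = 16; heap: [0-6 FREE][7-15 ALLOC][16-25 ALLOC][26-45 FREE]
Op 7: c = malloc(9) -> c = 26; heap: [0-6 FREE][7-15 ALLOC][16-25 ALLOC][26-34 ALLOC][35-45 FREE]
free(b): b = 7 -> block [7-15 ALLOC]; mark free, coalesce with adjacent free neighbors -> [0-15 FREE][16-25 ALLOC][26-34 ALLOC][35-45 FREE]

Answer: [0-15 FREE][16-25 ALLOC][26-34 ALLOC][35-45 FREE]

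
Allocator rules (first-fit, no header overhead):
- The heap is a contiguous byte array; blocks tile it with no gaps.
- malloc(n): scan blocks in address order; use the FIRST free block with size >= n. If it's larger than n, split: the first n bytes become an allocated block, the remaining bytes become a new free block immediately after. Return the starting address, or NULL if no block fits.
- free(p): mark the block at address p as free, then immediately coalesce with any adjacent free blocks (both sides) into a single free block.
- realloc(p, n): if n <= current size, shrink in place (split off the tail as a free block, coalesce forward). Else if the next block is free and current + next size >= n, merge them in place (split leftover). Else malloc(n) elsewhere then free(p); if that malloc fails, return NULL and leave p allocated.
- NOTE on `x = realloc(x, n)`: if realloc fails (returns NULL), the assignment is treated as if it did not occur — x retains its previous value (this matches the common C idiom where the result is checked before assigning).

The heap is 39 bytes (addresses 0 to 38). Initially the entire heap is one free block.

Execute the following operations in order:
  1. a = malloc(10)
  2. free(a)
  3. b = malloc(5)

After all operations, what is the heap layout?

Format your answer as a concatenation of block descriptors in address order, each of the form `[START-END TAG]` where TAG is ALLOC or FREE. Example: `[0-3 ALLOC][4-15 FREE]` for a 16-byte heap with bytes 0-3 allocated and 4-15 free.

Answer: [0-4 ALLOC][5-38 FREE]

Derivation:
Op 1: a = malloc(10) -> a = 0; heap: [0-9 ALLOC][10-38 FREE]
Op 2: free(a) -> (freed a); heap: [0-38 FREE]
Op 3: b = malloc(5) -> b = 0; heap: [0-4 ALLOC][5-38 FREE]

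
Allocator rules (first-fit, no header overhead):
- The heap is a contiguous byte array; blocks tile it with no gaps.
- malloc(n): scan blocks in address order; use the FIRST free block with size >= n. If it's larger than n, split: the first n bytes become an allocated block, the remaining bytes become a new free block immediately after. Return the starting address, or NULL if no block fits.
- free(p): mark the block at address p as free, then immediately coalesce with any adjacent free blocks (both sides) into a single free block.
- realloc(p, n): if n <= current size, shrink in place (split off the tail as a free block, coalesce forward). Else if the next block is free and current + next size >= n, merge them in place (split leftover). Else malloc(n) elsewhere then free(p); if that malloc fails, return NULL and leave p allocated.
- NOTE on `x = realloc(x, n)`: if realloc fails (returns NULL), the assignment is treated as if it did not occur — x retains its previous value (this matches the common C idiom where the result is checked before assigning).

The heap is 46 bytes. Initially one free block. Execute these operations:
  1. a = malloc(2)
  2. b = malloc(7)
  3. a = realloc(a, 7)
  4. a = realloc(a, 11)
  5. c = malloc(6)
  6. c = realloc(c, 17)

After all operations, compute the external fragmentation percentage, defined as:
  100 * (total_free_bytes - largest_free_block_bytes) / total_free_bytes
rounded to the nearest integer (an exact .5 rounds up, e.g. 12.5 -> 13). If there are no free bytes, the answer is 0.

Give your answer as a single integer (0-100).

Op 1: a = malloc(2) -> a = 0; heap: [0-1 ALLOC][2-45 FREE]
Op 2: b = malloc(7) -> b = 2; heap: [0-1 ALLOC][2-8 ALLOC][9-45 FREE]
Op 3: a = realloc(a, 7) -> a = 9; heap: [0-1 FREE][2-8 ALLOC][9-15 ALLOC][16-45 FREE]
Op 4: a = realloc(a, 11) -> a = 9; heap: [0-1 FREE][2-8 ALLOC][9-19 ALLOC][20-45 FREE]
Op 5: c = malloc(6) -> c = 20; heap: [0-1 FREE][2-8 ALLOC][9-19 ALLOC][20-25 ALLOC][26-45 FREE]
Op 6: c = realloc(c, 17) -> c = 20; heap: [0-1 FREE][2-8 ALLOC][9-19 ALLOC][20-36 ALLOC][37-45 FREE]
Free blocks: [2 9] total_free=11 largest=9 -> 100*(11-9)/11 = 200/11 ≈ 18.182 -> rounds to 18

Answer: 18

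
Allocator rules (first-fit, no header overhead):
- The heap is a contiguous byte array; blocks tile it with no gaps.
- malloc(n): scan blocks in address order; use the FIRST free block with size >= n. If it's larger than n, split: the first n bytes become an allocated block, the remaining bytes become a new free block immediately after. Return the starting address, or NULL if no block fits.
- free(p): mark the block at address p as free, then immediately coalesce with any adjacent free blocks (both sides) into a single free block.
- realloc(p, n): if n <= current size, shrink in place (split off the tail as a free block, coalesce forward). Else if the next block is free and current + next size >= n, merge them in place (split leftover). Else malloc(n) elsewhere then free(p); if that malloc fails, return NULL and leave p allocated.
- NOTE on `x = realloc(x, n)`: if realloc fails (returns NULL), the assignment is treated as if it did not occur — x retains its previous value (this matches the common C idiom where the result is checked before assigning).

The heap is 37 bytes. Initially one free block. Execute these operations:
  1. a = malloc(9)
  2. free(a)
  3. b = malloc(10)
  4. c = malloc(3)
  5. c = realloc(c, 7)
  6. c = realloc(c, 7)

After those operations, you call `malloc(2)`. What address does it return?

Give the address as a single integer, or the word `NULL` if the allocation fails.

Answer: 17

Derivation:
Op 1: a = malloc(9) -> a = 0; heap: [0-8 ALLOC][9-36 FREE]
Op 2: free(a) -> (freed a); heap: [0-36 FREE]
Op 3: b = malloc(10) -> b = 0; heap: [0-9 ALLOC][10-36 FREE]
Op 4: c = malloc(3) -> c = 10; heap: [0-9 ALLOC][10-12 ALLOC][13-36 FREE]
Op 5: c = realloc(c, 7) -> c = 10; heap: [0-9 ALLOC][10-16 ALLOC][17-36 FREE]
Op 6: c = realloc(c, 7) -> c = 10; heap: [0-9 ALLOC][10-16 ALLOC][17-36 FREE]
malloc(2): first-fit scan over [0-9 ALLOC][10-16 ALLOC][17-36 FREE] -> 17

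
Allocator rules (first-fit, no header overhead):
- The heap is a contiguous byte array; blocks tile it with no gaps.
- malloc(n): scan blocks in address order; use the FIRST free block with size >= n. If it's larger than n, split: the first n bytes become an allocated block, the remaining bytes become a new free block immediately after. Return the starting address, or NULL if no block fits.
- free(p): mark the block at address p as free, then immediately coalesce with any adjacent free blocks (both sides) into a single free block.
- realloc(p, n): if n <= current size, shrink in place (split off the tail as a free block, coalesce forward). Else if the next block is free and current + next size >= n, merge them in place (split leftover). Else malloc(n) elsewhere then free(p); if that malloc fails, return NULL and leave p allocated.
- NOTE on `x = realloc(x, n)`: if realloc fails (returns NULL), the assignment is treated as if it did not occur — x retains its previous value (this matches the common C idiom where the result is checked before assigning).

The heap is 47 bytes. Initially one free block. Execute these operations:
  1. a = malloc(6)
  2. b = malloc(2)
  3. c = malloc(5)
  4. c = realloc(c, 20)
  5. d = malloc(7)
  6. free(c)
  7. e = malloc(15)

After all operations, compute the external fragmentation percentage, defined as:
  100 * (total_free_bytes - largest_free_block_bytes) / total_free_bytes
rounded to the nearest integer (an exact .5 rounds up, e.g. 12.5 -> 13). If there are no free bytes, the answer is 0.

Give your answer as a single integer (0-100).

Answer: 29

Derivation:
Op 1: a = malloc(6) -> a = 0; heap: [0-5 ALLOC][6-46 FREE]
Op 2: b = malloc(2) -> b = 6; heap: [0-5 ALLOC][6-7 ALLOC][8-46 FREE]
Op 3: c = malloc(5) -> c = 8; heap: [0-5 ALLOC][6-7 ALLOC][8-12 ALLOC][13-46 FREE]
Op 4: c = realloc(c, 20) -> c = 8; heap: [0-5 ALLOC][6-7 ALLOC][8-27 ALLOC][28-46 FREE]
Op 5: d = malloc(7) -> d = 28; heap: [0-5 ALLOC][6-7 ALLOC][8-27 ALLOC][28-34 ALLOC][35-46 FREE]
Op 6: free(c) -> (freed c); heap: [0-5 ALLOC][6-7 ALLOC][8-27 FREE][28-34 ALLOC][35-46 FREE]
Op 7: e = malloc(15) -> e = 8; heap: [0-5 ALLOC][6-7 ALLOC][8-22 ALLOC][23-27 FREE][28-34 ALLOC][35-46 FREE]
Free blocks: [5 12] total_free=17 largest=12 -> 100*(17-12)/17 = 500/17 ≈ 29.412 -> rounds to 29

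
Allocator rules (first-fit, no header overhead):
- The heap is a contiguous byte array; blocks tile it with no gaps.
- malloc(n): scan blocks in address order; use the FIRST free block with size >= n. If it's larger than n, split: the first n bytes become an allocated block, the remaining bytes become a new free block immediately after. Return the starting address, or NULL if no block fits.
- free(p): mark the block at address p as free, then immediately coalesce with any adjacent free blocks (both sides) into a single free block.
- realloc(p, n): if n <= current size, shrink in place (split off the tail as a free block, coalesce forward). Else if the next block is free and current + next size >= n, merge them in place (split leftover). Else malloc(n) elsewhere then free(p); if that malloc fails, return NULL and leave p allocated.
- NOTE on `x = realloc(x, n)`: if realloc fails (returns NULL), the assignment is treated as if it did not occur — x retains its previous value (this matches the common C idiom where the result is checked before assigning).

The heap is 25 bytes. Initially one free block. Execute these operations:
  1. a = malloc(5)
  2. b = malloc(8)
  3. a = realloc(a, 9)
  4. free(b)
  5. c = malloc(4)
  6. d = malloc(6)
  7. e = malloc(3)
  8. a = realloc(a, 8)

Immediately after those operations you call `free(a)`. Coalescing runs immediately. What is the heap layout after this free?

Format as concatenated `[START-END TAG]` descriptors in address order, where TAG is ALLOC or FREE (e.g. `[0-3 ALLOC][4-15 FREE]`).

Op 1: a = malloc(5) -> a = 0; heap: [0-4 ALLOC][5-24 FREE]
Op 2: b = malloc(8) -> b = 5; heap: [0-4 ALLOC][5-12 ALLOC][13-24 FREE]
Op 3: a = realloc(a, 9) -> a = 13; heap: [0-4 FREE][5-12 ALLOC][13-21 ALLOC][22-24 FREE]
Op 4: free(b) -> (freed b); heap: [0-12 FREE][13-21 ALLOC][22-24 FREE]
Op 5: c = malloc(4) -> c = 0; heap: [0-3 ALLOC][4-12 FREE][13-21 ALLOC][22-24 FREE]
Op 6: d = malloc(6) -> d = 4; heap: [0-3 ALLOC][4-9 ALLOC][10-12 FREE][13-21 ALLOC][22-24 FREE]
Op 7: e = malloc(3) -> e = 10; heap: [0-3 ALLOC][4-9 ALLOC][10-12 ALLOC][13-21 ALLOC][22-24 FREE]
Op 8: a = realloc(a, 8) -> a = 13; heap: [0-3 ALLOC][4-9 ALLOC][10-12 ALLOC][13-20 ALLOC][21-24 FREE]
free(a): a = 13 -> block [13-20 ALLOC]; mark free, coalesce with adjacent free neighbors -> [0-3 ALLOC][4-9 ALLOC][10-12 ALLOC][13-24 FREE]

Answer: [0-3 ALLOC][4-9 ALLOC][10-12 ALLOC][13-24 FREE]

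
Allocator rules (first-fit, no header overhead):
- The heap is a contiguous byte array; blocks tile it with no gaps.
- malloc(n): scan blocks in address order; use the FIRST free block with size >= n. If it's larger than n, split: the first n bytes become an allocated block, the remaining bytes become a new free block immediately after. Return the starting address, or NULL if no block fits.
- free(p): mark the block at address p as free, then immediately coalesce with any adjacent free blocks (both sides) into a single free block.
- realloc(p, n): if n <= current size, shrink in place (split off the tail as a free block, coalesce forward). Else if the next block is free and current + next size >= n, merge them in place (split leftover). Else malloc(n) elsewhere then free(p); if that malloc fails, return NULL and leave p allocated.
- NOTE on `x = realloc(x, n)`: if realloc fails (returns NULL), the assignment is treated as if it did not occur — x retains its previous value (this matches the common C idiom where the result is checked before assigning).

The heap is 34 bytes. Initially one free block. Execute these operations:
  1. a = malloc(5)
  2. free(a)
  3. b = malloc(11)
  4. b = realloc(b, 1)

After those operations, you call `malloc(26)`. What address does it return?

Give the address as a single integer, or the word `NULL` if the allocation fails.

Answer: 1

Derivation:
Op 1: a = malloc(5) -> a = 0; heap: [0-4 ALLOC][5-33 FREE]
Op 2: free(a) -> (freed a); heap: [0-33 FREE]
Op 3: b = malloc(11) -> b = 0; heap: [0-10 ALLOC][11-33 FREE]
Op 4: b = realloc(b, 1) -> b = 0; heap: [0-0 ALLOC][1-33 FREE]
malloc(26): first-fit scan over [0-0 ALLOC][1-33 FREE] -> 1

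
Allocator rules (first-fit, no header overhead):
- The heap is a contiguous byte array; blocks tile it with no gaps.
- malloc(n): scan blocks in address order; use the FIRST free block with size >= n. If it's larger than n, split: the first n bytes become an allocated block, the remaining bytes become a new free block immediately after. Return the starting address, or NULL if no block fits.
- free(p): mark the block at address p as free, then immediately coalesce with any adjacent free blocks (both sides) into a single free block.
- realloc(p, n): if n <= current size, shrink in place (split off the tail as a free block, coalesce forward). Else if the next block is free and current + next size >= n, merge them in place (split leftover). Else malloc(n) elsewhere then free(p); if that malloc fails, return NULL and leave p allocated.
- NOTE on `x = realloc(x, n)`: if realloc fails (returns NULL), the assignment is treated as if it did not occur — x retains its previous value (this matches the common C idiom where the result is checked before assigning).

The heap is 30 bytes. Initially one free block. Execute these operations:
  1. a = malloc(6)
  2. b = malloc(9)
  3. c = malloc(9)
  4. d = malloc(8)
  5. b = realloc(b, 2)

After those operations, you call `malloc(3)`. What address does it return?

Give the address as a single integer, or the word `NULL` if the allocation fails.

Answer: 8

Derivation:
Op 1: a = malloc(6) -> a = 0; heap: [0-5 ALLOC][6-29 FREE]
Op 2: b = malloc(9) -> b = 6; heap: [0-5 ALLOC][6-14 ALLOC][15-29 FREE]
Op 3: c = malloc(9) -> c = 15; heap: [0-5 ALLOC][6-14 ALLOC][15-23 ALLOC][24-29 FREE]
Op 4: d = malloc(8) -> d = NULL; heap: [0-5 ALLOC][6-14 ALLOC][15-23 ALLOC][24-29 FREE]
Op 5: b = realloc(b, 2) -> b = 6; heap: [0-5 ALLOC][6-7 ALLOC][8-14 FREE][15-23 ALLOC][24-29 FREE]
malloc(3): first-fit scan over [0-5 ALLOC][6-7 ALLOC][8-14 FREE][15-23 ALLOC][24-29 FREE] -> 8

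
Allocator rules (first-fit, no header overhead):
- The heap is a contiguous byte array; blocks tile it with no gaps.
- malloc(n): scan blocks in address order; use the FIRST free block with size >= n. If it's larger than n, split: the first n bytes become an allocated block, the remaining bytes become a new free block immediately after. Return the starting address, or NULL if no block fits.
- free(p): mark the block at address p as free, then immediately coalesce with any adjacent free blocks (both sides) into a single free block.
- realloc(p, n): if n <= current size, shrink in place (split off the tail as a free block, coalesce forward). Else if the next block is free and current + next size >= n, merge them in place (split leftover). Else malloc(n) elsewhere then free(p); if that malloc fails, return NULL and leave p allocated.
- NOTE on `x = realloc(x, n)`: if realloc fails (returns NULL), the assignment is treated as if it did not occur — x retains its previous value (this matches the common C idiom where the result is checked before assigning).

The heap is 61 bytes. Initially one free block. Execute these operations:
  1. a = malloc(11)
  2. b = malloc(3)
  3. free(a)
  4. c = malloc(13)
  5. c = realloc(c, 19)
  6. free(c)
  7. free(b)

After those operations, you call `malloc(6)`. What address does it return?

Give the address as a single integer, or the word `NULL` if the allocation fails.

Op 1: a = malloc(11) -> a = 0; heap: [0-10 ALLOC][11-60 FREE]
Op 2: b = malloc(3) -> b = 11; heap: [0-10 ALLOC][11-13 ALLOC][14-60 FREE]
Op 3: free(a) -> (freed a); heap: [0-10 FREE][11-13 ALLOC][14-60 FREE]
Op 4: c = malloc(13) -> c = 14; heap: [0-10 FREE][11-13 ALLOC][14-26 ALLOC][27-60 FREE]
Op 5: c = realloc(c, 19) -> c = 14; heap: [0-10 FREE][11-13 ALLOC][14-32 ALLOC][33-60 FREE]
Op 6: free(c) -> (freed c); heap: [0-10 FREE][11-13 ALLOC][14-60 FREE]
Op 7: free(b) -> (freed b); heap: [0-60 FREE]
malloc(6): first-fit scan over [0-60 FREE] -> 0

Answer: 0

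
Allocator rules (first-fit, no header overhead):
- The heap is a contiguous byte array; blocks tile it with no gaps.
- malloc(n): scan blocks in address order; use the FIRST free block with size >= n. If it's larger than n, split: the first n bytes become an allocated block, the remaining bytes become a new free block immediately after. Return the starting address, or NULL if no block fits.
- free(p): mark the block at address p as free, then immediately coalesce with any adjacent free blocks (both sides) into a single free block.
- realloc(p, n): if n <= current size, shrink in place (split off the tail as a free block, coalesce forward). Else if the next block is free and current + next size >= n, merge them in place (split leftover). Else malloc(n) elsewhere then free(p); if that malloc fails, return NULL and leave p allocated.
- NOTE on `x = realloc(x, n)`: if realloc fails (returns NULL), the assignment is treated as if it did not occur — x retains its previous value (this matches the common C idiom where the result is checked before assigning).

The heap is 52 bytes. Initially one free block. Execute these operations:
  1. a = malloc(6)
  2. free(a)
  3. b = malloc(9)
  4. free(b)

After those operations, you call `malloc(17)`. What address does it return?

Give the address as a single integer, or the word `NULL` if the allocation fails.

Answer: 0

Derivation:
Op 1: a = malloc(6) -> a = 0; heap: [0-5 ALLOC][6-51 FREE]
Op 2: free(a) -> (freed a); heap: [0-51 FREE]
Op 3: b = malloc(9) -> b = 0; heap: [0-8 ALLOC][9-51 FREE]
Op 4: free(b) -> (freed b); heap: [0-51 FREE]
malloc(17): first-fit scan over [0-51 FREE] -> 0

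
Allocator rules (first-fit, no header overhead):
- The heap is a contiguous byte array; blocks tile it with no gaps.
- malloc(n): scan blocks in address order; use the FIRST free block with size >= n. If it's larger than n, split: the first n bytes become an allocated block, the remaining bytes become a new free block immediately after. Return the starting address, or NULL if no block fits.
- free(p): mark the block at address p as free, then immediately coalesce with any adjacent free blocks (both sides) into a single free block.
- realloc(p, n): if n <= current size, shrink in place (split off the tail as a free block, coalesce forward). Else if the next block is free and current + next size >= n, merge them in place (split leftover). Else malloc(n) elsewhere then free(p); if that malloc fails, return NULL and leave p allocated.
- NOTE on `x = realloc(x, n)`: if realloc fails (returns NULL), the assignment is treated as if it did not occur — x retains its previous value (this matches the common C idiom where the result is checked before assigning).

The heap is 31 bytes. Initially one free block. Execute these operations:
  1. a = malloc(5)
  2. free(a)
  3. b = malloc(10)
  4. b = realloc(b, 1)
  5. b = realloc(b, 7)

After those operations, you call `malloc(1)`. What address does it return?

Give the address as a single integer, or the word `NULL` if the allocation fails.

Op 1: a = malloc(5) -> a = 0; heap: [0-4 ALLOC][5-30 FREE]
Op 2: free(a) -> (freed a); heap: [0-30 FREE]
Op 3: b = malloc(10) -> b = 0; heap: [0-9 ALLOC][10-30 FREE]
Op 4: b = realloc(b, 1) -> b = 0; heap: [0-0 ALLOC][1-30 FREE]
Op 5: b = realloc(b, 7) -> b = 0; heap: [0-6 ALLOC][7-30 FREE]
malloc(1): first-fit scan over [0-6 ALLOC][7-30 FREE] -> 7

Answer: 7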